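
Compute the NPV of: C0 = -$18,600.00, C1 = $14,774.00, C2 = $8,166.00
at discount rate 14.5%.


Formula: NPV = C0 + C1/(1+r) + C2/(1+r)^2
Discount C1: $14,774.00 / (1 + 0.145) = $12,903.06
Discount C2: $8,166.00 / (1 + 0.145)^2 = $6,228.71
NPV = -$18,600.00 + $12,903.06 + $6,228.71 = $531.77

$531.77


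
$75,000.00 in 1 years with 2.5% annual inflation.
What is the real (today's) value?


Formula: Real value = nominal / (1 + inflation)^years
Price level: (1 + 0.025)^1 = 1.025
Real value = $75,000.00 / 1.025 = $73,170.73

$73,170.73


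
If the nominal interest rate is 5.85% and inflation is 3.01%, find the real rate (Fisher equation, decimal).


Formula: (1 + r_real) = (1 + r_nom) / (1 + inflation)
Substituting: (1 + r_real) = 1.0585 / 1.0301
(1 + r_real) = 1.02757
r_real = 1.02757 - 1 = 0.02757

0.02757


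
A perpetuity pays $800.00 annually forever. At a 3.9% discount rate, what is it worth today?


Formula: PV = C / r
Substituting: PV = $800.00 / 0.039
PV = $20,512.82

$20,512.82


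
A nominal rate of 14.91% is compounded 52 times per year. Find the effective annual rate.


Formula: EAR = (1 + r/m)^m - 1
Period rate: r/m = 0.1491 / 52 = 0.002867
Compounding: (1 + 0.002867)^52 = 1.160541
EAR = 1.160541 - 1 = 0.160541

0.160541


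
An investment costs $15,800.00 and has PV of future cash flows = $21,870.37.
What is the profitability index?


Formula: PI = PV(cash flows) / initial investment
Substituting: PI = $21,870.37 / $15,800.00
PI = 1.3842

1.3842


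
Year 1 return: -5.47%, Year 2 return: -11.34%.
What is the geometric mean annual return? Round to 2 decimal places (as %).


Formula: Geometric mean = ((1+r1)*(1+r2))^(1/2) - 1
Product: (1 + -0.0547) * (1 + -0.1134) = 0.9453 * 0.8866 = 0.838103
Square root: 0.838103^0.5 = 0.91548
Geometric mean = 0.91548 - 1 = -0.08452
As percentage: -8.45%

-8.45%


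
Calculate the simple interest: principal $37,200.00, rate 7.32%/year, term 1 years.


Formula: I = P * r * t
Substituting: I = $37,200.00 * 0.0732 * 1
Step: I = $37,200.00 * 0.0732
I = $2,723.04

$2,723.04


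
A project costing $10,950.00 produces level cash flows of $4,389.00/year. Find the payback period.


Formula: Payback = investment / annual cash flow
Substituting: Payback = $10,950.00 / $4,389.00
Payback = 2.4949 years

2.4949 years


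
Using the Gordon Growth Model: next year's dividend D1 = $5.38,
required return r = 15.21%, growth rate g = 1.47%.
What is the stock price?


Formula: P = D1 / (r - g)
Spread: r - g = 0.1521 - 0.0147 = 0.1374
Substituting: P = $5.38 / 0.1374
P = $39.16

$39.16


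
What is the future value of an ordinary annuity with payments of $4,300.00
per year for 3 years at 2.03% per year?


Formula: FV = PMT * ((1+r)^n - 1) / r
Growth factor: (1 + 0.0203)^3 = 1.062145
Numerator: 1.062145 - 1 = 0.062145
FV = $4,300.00 * 0.062145 / 0.0203 = $13,163.64

$13,163.64


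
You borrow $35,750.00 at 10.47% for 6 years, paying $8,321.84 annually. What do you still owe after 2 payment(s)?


Formula: Balance = PV*(1+r)^k - PMT*((1+r)^k - 1)/r
Growth: (1 + 0.1047)^2 = 1.220362
Accumulated factor: ((1+r)^k - 1)/r = 2.1047
Balance = $35,750.00 * 1.220362 - $8,321.84 * 2.1047
Balance = $26,112.97

$26,112.97


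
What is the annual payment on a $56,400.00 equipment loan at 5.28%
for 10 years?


Formula: PMT = PV * r / (1 - (1+r)^(-n))
Denominator: 1 - (1 + 0.0528)^(-10) = 0.40222
Numerator: $56,400.00 * 0.0528 = 2977.92
PMT = 2977.92 / 0.40222 = $7,403.71

$7,403.71


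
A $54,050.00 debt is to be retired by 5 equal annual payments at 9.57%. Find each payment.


Formula: PMT = PV * r / (1 - (1+r)^(-n))
Denominator: 1 - (1 + 0.0957)^(-5) = 0.366799
Numerator: $54,050.00 * 0.0957 = 5172.585
PMT = 5172.585 / 0.366799 = $14,101.97

$14,101.97


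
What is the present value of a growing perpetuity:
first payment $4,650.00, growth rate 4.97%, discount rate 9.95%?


Formula: PV = C / (r - g)
Spread: r - g = 0.0995 - 0.0497 = 0.0498
Substituting: PV = $4,650.00 / 0.0498
PV = $93,373.49

$93,373.49


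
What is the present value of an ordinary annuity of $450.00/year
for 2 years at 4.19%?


Formula: PV = PMT * (1 - (1+r)^(-n)) / r
Discount factor: (1 + 0.0419)^(-2) = 0.921187
Bracket: 1 - 0.921187 = 0.078813
PV = $450.00 * 0.078813 / 0.0419 = $846.44

$846.44


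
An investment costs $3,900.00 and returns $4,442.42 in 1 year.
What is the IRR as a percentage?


Formula: IRR = C1/C0 - 1
Substituting: IRR = $4,442.42 / $3,900.00 - 1
Ratio: 1.139082 - 1 = 0.139082
IRR = 13.9082%

13.9082%


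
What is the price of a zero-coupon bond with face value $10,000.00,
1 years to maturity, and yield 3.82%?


Formula: Price = FV / (1 + r)^n
Substituting: Price = $10,000.00 / (1 + 0.0382)^1
Discount factor: (1.0382)^1 = 1.0382
Price = $10,000.00 / 1.0382 = $9,632.06

$9,632.06


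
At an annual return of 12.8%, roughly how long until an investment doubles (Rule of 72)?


Formula: Years ≈ 72 / r
Substituting: Years ≈ 72 / 12.8
Years ≈ 5.6

5.6 years


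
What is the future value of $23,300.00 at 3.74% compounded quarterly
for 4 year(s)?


Formula: FV = P * (1 + r/m)^(m*t)
Period rate: r/m = 0.0374 / 4 = 0.00935
Total periods: m*t = 4 * 4 = 16
Growth factor: (1 + 0.00935)^16 = 1.160563
FV = $23,300.00 * 1.160563 = $27,041.11

$27,041.11


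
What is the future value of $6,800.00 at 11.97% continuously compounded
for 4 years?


Formula: FV = P * e^(r*t)
Exponent: r*t = 0.1197 * 4 = 0.4788
e^(0.4788) = 1.614136
FV = $6,800.00 * 1.614136 = $10,976.13

$10,976.13


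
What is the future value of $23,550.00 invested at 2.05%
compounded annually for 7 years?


Formula: FV = P * (1 + r)^n
Substituting: FV = $23,550.00 * (1 + 0.0205)^7
Growth factor: (1.0205)^7 = 1.152633
FV = $23,550.00 * 1.152633 = $27,144.51

$27,144.51


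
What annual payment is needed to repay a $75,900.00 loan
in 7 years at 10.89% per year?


Formula: PMT = PV * r / (1 - (1+r)^(-n))
Denominator: 1 - (1 + 0.1089)^(-7) = 0.514987
Numerator: $75,900.00 * 0.1089 = 8265.51
PMT = 8265.51 / 0.514987 = $16,049.94

$16,049.94


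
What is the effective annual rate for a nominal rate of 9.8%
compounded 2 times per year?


Formula: EAR = (1 + r/m)^m - 1
Period rate: r/m = 0.098 / 2 = 0.049
Compounding: (1 + 0.049)^2 = 1.100401
EAR = 1.100401 - 1 = 0.100401

0.100401


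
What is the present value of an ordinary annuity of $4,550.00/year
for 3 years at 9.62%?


Formula: PV = PMT * (1 - (1+r)^(-n)) / r
Discount factor: (1 + 0.0962)^(-3) = 0.759155
Bracket: 1 - 0.759155 = 0.240845
PV = $4,550.00 * 0.240845 / 0.0962 = $11,391.31

$11,391.31


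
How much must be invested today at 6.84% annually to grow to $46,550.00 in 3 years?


Formula: PV = FV / (1 + r)^n
Substituting: PV = $46,550.00 / (1 + 0.0684)^3
Discount factor: (1.0684)^3 = 1.219556
PV = $46,550.00 / 1.219556 = $38,169.64

$38,169.64


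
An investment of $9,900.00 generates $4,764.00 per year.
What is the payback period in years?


Formula: Payback = investment / annual cash flow
Substituting: Payback = $9,900.00 / $4,764.00
Payback = 2.0781 years

2.0781 years


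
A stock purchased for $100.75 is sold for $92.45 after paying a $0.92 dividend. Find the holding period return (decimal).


Formula: HPR = (P1 - P0 + D) / P0
Gain: $92.45 - $100.75 + $0.92 = -$7.38
HPR = -$7.38 / $100.75 = -0.0733

-0.0733


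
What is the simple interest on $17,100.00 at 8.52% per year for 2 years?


Formula: I = P * r * t
Substituting: I = $17,100.00 * 0.0852 * 2
Step: I = $17,100.00 * 0.1704
I = $2,913.84

$2,913.84


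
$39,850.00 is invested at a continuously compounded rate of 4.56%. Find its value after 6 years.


Formula: FV = P * e^(r*t)
Exponent: r*t = 0.0456 * 6 = 0.2736
e^(0.2736) = 1.314689
FV = $39,850.00 * 1.314689 = $52,390.35

$52,390.35


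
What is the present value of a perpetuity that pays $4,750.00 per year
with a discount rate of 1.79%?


Formula: PV = C / r
Substituting: PV = $4,750.00 / 0.0179
PV = $265,363.13

$265,363.13


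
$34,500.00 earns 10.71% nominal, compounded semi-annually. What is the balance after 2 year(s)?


Formula: FV = P * (1 + r/m)^(m*t)
Period rate: r/m = 0.1071 / 2 = 0.05355
Total periods: m*t = 2 * 2 = 4
Growth factor: (1 + 0.05355)^4 = 1.232028
FV = $34,500.00 * 1.232028 = $42,504.97

$42,504.97


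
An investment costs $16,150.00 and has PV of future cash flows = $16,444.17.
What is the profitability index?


Formula: PI = PV(cash flows) / initial investment
Substituting: PI = $16,444.17 / $16,150.00
PI = 1.0182

1.0182


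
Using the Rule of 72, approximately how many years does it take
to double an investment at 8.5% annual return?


Formula: Years ≈ 72 / r
Substituting: Years ≈ 72 / 8.5
Years ≈ 8.5

8.5 years


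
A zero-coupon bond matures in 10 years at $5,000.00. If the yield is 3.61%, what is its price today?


Formula: Price = FV / (1 + r)^n
Substituting: Price = $5,000.00 / (1 + 0.0361)^10
Discount factor: (1.0361)^10 = 1.425663
Price = $5,000.00 / 1.425663 = $3,507.14

$3,507.14


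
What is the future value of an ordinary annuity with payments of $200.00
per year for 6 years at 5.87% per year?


Formula: FV = PMT * ((1+r)^n - 1) / r
Growth factor: (1 + 0.0587)^6 = 1.408113
Numerator: 1.408113 - 1 = 0.408113
FV = $200.00 * 0.408113 / 0.0587 = $1,390.50

$1,390.50


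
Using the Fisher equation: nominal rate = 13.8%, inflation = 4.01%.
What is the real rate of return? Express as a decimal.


Formula: (1 + r_real) = (1 + r_nom) / (1 + inflation)
Substituting: (1 + r_real) = 1.138 / 1.0401
(1 + r_real) = 1.094126
r_real = 1.094126 - 1 = 0.094126

0.094126


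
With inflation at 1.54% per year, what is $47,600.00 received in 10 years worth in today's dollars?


Formula: Real value = nominal / (1 + inflation)^years
Price level: (1 + 0.0154)^10 = 1.165123
Real value = $47,600.00 / 1.165123 = $40,854.07

$40,854.07


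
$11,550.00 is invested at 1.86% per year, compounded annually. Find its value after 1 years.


Formula: FV = P * (1 + r)^n
Substituting: FV = $11,550.00 * (1 + 0.0186)^1
Growth factor: (1.0186)^1 = 1.0186
FV = $11,550.00 * 1.0186 = $11,764.83

$11,764.83


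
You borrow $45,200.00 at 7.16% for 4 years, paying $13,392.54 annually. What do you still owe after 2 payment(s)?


Formula: Balance = PV*(1+r)^k - PMT*((1+r)^k - 1)/r
Growth: (1 + 0.0716)^2 = 1.148327
Accumulated factor: ((1+r)^k - 1)/r = 2.0716
Balance = $45,200.00 * 1.148327 - $13,392.54 * 2.0716
Balance = $24,160.37

$24,160.37


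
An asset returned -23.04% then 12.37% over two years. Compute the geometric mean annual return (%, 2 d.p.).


Formula: Geometric mean = ((1+r1)*(1+r2))^(1/2) - 1
Product: (1 + -0.2304) * (1 + 0.1237) = 0.7696 * 1.1237 = 0.8648
Square root: 0.8648^0.5 = 0.929946
Geometric mean = 0.929946 - 1 = -0.070054
As percentage: -7.01%

-7.01%


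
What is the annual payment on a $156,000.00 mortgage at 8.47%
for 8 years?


Formula: PMT = PV * r / (1 - (1+r)^(-n))
Denominator: 1 - (1 + 0.0847)^(-8) = 0.478177
Numerator: $156,000.00 * 0.0847 = 13213.2
PMT = 13213.2 / 0.478177 = $27,632.42

$27,632.42


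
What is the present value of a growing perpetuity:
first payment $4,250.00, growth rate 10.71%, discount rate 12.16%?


Formula: PV = C / (r - g)
Spread: r - g = 0.1216 - 0.1071 = 0.0145
Substituting: PV = $4,250.00 / 0.0145
PV = $293,103.45

$293,103.45


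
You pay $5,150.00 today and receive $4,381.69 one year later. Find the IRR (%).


Formula: IRR = C1/C0 - 1
Substituting: IRR = $4,381.69 / $5,150.00 - 1
Ratio: 0.850814 - 1 = -0.149186
IRR = -14.9186%

-14.9186%


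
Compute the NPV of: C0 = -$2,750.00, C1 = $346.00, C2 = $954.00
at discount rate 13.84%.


Formula: NPV = C0 + C1/(1+r) + C2/(1+r)^2
Discount C1: $346.00 / (1 + 0.1384) = $303.94
Discount C2: $954.00 / (1 + 0.1384)^2 = $736.14
NPV = -$2,750.00 + $303.94 + $736.14 = -$1,709.93

-$1,709.93


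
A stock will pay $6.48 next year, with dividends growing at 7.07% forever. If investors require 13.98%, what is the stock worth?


Formula: P = D1 / (r - g)
Spread: r - g = 0.1398 - 0.0707 = 0.0691
Substituting: P = $6.48 / 0.0691
P = $93.78

$93.78


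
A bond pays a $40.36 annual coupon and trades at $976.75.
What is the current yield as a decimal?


Formula: Current yield = annual coupon / price
Substituting: CY = $40.36 / $976.75
CY = 0.041321

0.041321


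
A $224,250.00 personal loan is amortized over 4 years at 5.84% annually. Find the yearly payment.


Formula: PMT = PV * r / (1 - (1+r)^(-n))
Denominator: 1 - (1 + 0.0584)^(-4) = 0.203106
Numerator: $224,250.00 * 0.0584 = 13096.2
PMT = 13096.2 / 0.203106 = $64,479.70

$64,479.70


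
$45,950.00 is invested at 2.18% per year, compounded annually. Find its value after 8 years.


Formula: FV = P * (1 + r)^n
Substituting: FV = $45,950.00 * (1 + 0.0218)^8
Growth factor: (1.0218)^8 = 1.188303
FV = $45,950.00 * 1.188303 = $54,602.52

$54,602.52


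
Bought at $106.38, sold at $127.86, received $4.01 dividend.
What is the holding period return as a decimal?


Formula: HPR = (P1 - P0 + D) / P0
Gain: $127.86 - $106.38 + $4.01 = $25.49
HPR = $25.49 / $106.38 = 0.2396

0.2396


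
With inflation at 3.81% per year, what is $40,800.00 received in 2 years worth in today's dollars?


Formula: Real value = nominal / (1 + inflation)^years
Price level: (1 + 0.0381)^2 = 1.077652
Real value = $40,800.00 / 1.077652 = $37,860.10

$37,860.10


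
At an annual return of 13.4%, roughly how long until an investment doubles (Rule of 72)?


Formula: Years ≈ 72 / r
Substituting: Years ≈ 72 / 13.4
Years ≈ 5.4

5.4 years


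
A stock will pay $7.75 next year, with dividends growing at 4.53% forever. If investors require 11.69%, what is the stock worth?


Formula: P = D1 / (r - g)
Spread: r - g = 0.1169 - 0.0453 = 0.0716
Substituting: P = $7.75 / 0.0716
P = $108.24

$108.24


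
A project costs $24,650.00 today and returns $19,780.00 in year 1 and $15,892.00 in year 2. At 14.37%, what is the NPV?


Formula: NPV = C0 + C1/(1+r) + C2/(1+r)^2
Discount C1: $19,780.00 / (1 + 0.1437) = $17,294.75
Discount C2: $15,892.00 / (1 + 0.1437)^2 = $12,149.39
NPV = -$24,650.00 + $17,294.75 + $12,149.39 = $4,794.13

$4,794.13


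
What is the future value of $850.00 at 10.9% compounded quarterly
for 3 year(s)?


Formula: FV = P * (1 + r/m)^(m*t)
Period rate: r/m = 0.109 / 4 = 0.02725
Total periods: m*t = 4 * 3 = 12
Growth factor: (1 + 0.02725)^12 = 1.380746
FV = $850.00 * 1.380746 = $1,173.63

$1,173.63


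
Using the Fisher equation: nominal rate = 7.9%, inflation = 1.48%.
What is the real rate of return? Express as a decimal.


Formula: (1 + r_real) = (1 + r_nom) / (1 + inflation)
Substituting: (1 + r_real) = 1.079 / 1.0148
(1 + r_real) = 1.063264
r_real = 1.063264 - 1 = 0.063264

0.063264


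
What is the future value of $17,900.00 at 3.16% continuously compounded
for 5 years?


Formula: FV = P * e^(r*t)
Exponent: r*t = 0.0316 * 5 = 0.158
e^(0.158) = 1.171166
FV = $17,900.00 * 1.171166 = $20,963.87

$20,963.87


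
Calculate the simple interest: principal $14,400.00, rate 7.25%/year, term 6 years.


Formula: I = P * r * t
Substituting: I = $14,400.00 * 0.0725 * 6
Step: I = $14,400.00 * 0.435
I = $6,264.00

$6,264.00


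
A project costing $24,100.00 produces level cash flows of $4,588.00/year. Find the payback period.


Formula: Payback = investment / annual cash flow
Substituting: Payback = $24,100.00 / $4,588.00
Payback = 5.2528 years

5.2528 years


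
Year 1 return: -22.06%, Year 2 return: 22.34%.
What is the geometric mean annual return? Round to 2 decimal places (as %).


Formula: Geometric mean = ((1+r1)*(1+r2))^(1/2) - 1
Product: (1 + -0.2206) * (1 + 0.2234) = 0.7794 * 1.2234 = 0.953518
Square root: 0.953518^0.5 = 0.976482
Geometric mean = 0.976482 - 1 = -0.023518
As percentage: -2.35%

-2.35%


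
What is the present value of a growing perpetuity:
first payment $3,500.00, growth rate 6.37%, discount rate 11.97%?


Formula: PV = C / (r - g)
Spread: r - g = 0.1197 - 0.0637 = 0.056
Substituting: PV = $3,500.00 / 0.056
PV = $62,500.00

$62,500.00


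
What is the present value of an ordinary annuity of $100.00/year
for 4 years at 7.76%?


Formula: PV = PMT * (1 - (1+r)^(-n)) / r
Discount factor: (1 + 0.0776)^(-4) = 0.7416
Bracket: 1 - 0.7416 = 0.2584
PV = $100.00 * 0.2584 / 0.0776 = $332.99

$332.99


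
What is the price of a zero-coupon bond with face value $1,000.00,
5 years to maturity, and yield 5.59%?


Formula: Price = FV / (1 + r)^n
Substituting: Price = $1,000.00 / (1 + 0.0559)^5
Discount factor: (1.0559)^5 = 1.312544
Price = $1,000.00 / 1.312544 = $761.88

$761.88


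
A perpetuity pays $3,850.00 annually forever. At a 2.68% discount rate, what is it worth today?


Formula: PV = C / r
Substituting: PV = $3,850.00 / 0.0268
PV = $143,656.72

$143,656.72


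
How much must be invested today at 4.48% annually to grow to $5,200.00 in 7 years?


Formula: PV = FV / (1 + r)^n
Substituting: PV = $5,200.00 / (1 + 0.0448)^7
Discount factor: (1.0448)^7 = 1.35904
PV = $5,200.00 / 1.35904 = $3,826.23

$3,826.23


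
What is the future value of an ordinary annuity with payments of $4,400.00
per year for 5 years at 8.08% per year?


Formula: FV = PMT * ((1+r)^n - 1) / r
Growth factor: (1 + 0.0808)^5 = 1.474778
Numerator: 1.474778 - 1 = 0.474778
FV = $4,400.00 * 0.474778 / 0.0808 = $25,854.25

$25,854.25


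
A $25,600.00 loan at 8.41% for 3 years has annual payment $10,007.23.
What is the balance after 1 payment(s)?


Formula: Balance = PV*(1+r)^k - PMT*((1+r)^k - 1)/r
Growth: (1 + 0.0841)^1 = 1.0841
Accumulated factor: ((1+r)^k - 1)/r = 1.0
Balance = $25,600.00 * 1.0841 - $10,007.23 * 1.0
Balance = $17,745.73

$17,745.73


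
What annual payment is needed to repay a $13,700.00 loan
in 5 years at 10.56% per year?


Formula: PMT = PV * r / (1 - (1+r)^(-n))
Denominator: 1 - (1 + 0.1056)^(-5) = 0.394645
Numerator: $13,700.00 * 0.1056 = 1446.72
PMT = 1446.72 / 0.394645 = $3,665.87

$3,665.87


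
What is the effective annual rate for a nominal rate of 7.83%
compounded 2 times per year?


Formula: EAR = (1 + r/m)^m - 1
Period rate: r/m = 0.0783 / 2 = 0.03915
Compounding: (1 + 0.03915)^2 = 1.079833
EAR = 1.079833 - 1 = 0.079833

0.079833


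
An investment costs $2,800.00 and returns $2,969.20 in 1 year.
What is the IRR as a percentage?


Formula: IRR = C1/C0 - 1
Substituting: IRR = $2,969.20 / $2,800.00 - 1
Ratio: 1.060429 - 1 = 0.060429
IRR = 6.0429%

6.0429%


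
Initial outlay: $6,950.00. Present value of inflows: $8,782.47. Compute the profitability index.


Formula: PI = PV(cash flows) / initial investment
Substituting: PI = $8,782.47 / $6,950.00
PI = 1.2637

1.2637


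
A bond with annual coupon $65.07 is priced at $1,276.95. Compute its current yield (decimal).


Formula: Current yield = annual coupon / price
Substituting: CY = $65.07 / $1,276.95
CY = 0.050957

0.050957


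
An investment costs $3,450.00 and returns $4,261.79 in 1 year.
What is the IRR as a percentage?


Formula: IRR = C1/C0 - 1
Substituting: IRR = $4,261.79 / $3,450.00 - 1
Ratio: 1.235301 - 1 = 0.235301
IRR = 23.5301%

23.5301%


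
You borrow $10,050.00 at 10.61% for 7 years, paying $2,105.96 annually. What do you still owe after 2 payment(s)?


Formula: Balance = PV*(1+r)^k - PMT*((1+r)^k - 1)/r
Growth: (1 + 0.1061)^2 = 1.223457
Accumulated factor: ((1+r)^k - 1)/r = 2.1061
Balance = $10,050.00 * 1.223457 - $2,105.96 * 2.1061
Balance = $7,860.38

$7,860.38


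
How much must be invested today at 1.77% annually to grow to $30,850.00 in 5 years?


Formula: PV = FV / (1 + r)^n
Substituting: PV = $30,850.00 / (1 + 0.0177)^5
Discount factor: (1.0177)^5 = 1.091689
PV = $30,850.00 / 1.091689 = $28,258.97

$28,258.97


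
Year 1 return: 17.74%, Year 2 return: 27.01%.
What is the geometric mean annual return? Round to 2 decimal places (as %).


Formula: Geometric mean = ((1+r1)*(1+r2))^(1/2) - 1
Product: (1 + 0.1774) * (1 + 0.2701) = 1.1774 * 1.2701 = 1.495416
Square root: 1.495416^0.5 = 1.222872
Geometric mean = 1.222872 - 1 = 0.222872
As percentage: 22.29%

22.29%


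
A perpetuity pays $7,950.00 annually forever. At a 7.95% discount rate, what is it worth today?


Formula: PV = C / r
Substituting: PV = $7,950.00 / 0.0795
PV = $100,000.00

$100,000.00


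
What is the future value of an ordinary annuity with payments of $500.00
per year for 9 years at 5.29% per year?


Formula: FV = PMT * ((1+r)^n - 1) / r
Growth factor: (1 + 0.0529)^9 = 1.590319
Numerator: 1.590319 - 1 = 0.590319
FV = $500.00 * 0.590319 / 0.0529 = $5,579.57

$5,579.57


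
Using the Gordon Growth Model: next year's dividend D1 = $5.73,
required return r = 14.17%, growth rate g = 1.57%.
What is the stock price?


Formula: P = D1 / (r - g)
Spread: r - g = 0.1417 - 0.0157 = 0.126
Substituting: P = $5.73 / 0.126
P = $45.48

$45.48


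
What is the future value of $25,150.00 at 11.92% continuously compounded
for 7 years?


Formula: FV = P * e^(r*t)
Exponent: r*t = 0.1192 * 7 = 0.8344
e^(0.8344) = 2.303432
FV = $25,150.00 * 2.303432 = $57,931.30

$57,931.30


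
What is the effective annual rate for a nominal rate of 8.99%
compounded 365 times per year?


Formula: EAR = (1 + r/m)^m - 1
Period rate: r/m = 0.0899 / 365 = 0.000246
Compounding: (1 + 0.000246)^365 = 1.094053
EAR = 1.094053 - 1 = 0.094053

0.094053


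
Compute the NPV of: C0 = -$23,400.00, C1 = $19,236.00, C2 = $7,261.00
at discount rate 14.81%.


Formula: NPV = C0 + C1/(1+r) + C2/(1+r)^2
Discount C1: $19,236.00 / (1 + 0.1481) = $16,754.64
Discount C2: $7,261.00 / (1 + 0.1481)^2 = $5,508.55
NPV = -$23,400.00 + $16,754.64 + $5,508.55 = -$1,136.82

-$1,136.82


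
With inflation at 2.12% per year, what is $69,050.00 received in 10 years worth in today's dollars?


Formula: Real value = nominal / (1 + inflation)^years
Price level: (1 + 0.0212)^10 = 1.233412
Real value = $69,050.00 / 1.233412 = $55,982.93

$55,982.93


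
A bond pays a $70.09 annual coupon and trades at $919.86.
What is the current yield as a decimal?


Formula: Current yield = annual coupon / price
Substituting: CY = $70.09 / $919.86
CY = 0.076196

0.076196


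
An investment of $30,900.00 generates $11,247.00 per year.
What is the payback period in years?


Formula: Payback = investment / annual cash flow
Substituting: Payback = $30,900.00 / $11,247.00
Payback = 2.7474 years

2.7474 years


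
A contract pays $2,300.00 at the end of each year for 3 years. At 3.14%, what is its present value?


Formula: PV = PMT * (1 - (1+r)^(-n)) / r
Discount factor: (1 + 0.0314)^(-3) = 0.91142
Bracket: 1 - 0.91142 = 0.08858
PV = $2,300.00 * 0.08858 / 0.0314 = $6,488.33

$6,488.33


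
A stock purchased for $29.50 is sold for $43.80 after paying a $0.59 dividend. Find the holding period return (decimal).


Formula: HPR = (P1 - P0 + D) / P0
Gain: $43.80 - $29.50 + $0.59 = $14.89
HPR = $14.89 / $29.50 = 0.5047

0.5047


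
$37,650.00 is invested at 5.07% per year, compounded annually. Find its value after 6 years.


Formula: FV = P * (1 + r)^n
Substituting: FV = $37,650.00 * (1 + 0.0507)^6
Growth factor: (1.0507)^6 = 1.345465
FV = $37,650.00 * 1.345465 = $50,656.76

$50,656.76


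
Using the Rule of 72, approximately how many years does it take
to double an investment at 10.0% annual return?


Formula: Years ≈ 72 / r
Substituting: Years ≈ 72 / 10.0
Years ≈ 7.2

7.2 years


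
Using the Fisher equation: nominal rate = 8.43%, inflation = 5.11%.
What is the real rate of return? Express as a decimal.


Formula: (1 + r_real) = (1 + r_nom) / (1 + inflation)
Substituting: (1 + r_real) = 1.0843 / 1.0511
(1 + r_real) = 1.031586
r_real = 1.031586 - 1 = 0.031586

0.031586


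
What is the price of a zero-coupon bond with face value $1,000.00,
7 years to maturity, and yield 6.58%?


Formula: Price = FV / (1 + r)^n
Substituting: Price = $1,000.00 / (1 + 0.0658)^7
Discount factor: (1.0658)^7 = 1.562176
Price = $1,000.00 / 1.562176 = $640.13

$640.13


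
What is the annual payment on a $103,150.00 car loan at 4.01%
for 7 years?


Formula: PMT = PV * r / (1 - (1+r)^(-n))
Denominator: 1 - (1 + 0.0401)^(-7) = 0.240593
Numerator: $103,150.00 * 0.0401 = 4136.315
PMT = 4136.315 / 0.240593 = $17,192.13

$17,192.13


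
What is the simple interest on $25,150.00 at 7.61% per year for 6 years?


Formula: I = P * r * t
Substituting: I = $25,150.00 * 0.0761 * 6
Step: I = $25,150.00 * 0.4566
I = $11,483.49

$11,483.49


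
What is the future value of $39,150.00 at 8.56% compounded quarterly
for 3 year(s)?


Formula: FV = P * (1 + r/m)^(m*t)
Period rate: r/m = 0.0856 / 4 = 0.0214
Total periods: m*t = 4 * 3 = 12
Growth factor: (1 + 0.0214)^12 = 1.289289
FV = $39,150.00 * 1.289289 = $50,475.66

$50,475.66


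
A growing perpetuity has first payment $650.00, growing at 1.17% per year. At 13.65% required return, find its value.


Formula: PV = C / (r - g)
Spread: r - g = 0.1365 - 0.0117 = 0.1248
Substituting: PV = $650.00 / 0.1248
PV = $5,208.33

$5,208.33


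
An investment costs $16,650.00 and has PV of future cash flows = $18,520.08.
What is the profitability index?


Formula: PI = PV(cash flows) / initial investment
Substituting: PI = $18,520.08 / $16,650.00
PI = 1.1123

1.1123


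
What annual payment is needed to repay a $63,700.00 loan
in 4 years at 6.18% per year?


Formula: PMT = PV * r / (1 - (1+r)^(-n))
Denominator: 1 - (1 + 0.0618)^(-4) = 0.213264
Numerator: $63,700.00 * 0.0618 = 3936.66
PMT = 3936.66 / 0.213264 = $18,459.11

$18,459.11


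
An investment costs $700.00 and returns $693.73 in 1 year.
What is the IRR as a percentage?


Formula: IRR = C1/C0 - 1
Substituting: IRR = $693.73 / $700.00 - 1
Ratio: 0.991043 - 1 = -0.008957
IRR = -0.8957%

-0.8957%


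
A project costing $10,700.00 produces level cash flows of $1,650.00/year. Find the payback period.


Formula: Payback = investment / annual cash flow
Substituting: Payback = $10,700.00 / $1,650.00
Payback = 6.4848 years

6.4848 years


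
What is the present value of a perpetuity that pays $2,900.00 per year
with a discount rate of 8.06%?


Formula: PV = C / r
Substituting: PV = $2,900.00 / 0.0806
PV = $35,980.15

$35,980.15


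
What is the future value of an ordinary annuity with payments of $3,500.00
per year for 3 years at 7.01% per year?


Formula: FV = PMT * ((1+r)^n - 1) / r
Growth factor: (1 + 0.0701)^3 = 1.225387
Numerator: 1.225387 - 1 = 0.225387
FV = $3,500.00 * 0.225387 / 0.0701 = $11,253.25

$11,253.25


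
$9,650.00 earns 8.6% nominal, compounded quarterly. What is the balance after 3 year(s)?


Formula: FV = P * (1 + r/m)^(m*t)
Period rate: r/m = 0.086 / 4 = 0.0215
Total periods: m*t = 4 * 3 = 12
Growth factor: (1 + 0.0215)^12 = 1.290804
FV = $9,650.00 * 1.290804 = $12,456.26

$12,456.26


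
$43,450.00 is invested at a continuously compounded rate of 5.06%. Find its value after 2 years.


Formula: FV = P * e^(r*t)
Exponent: r*t = 0.0506 * 2 = 0.1012
e^(0.1012) = 1.106498
FV = $43,450.00 * 1.106498 = $48,077.33

$48,077.33


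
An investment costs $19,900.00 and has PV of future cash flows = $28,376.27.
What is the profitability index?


Formula: PI = PV(cash flows) / initial investment
Substituting: PI = $28,376.27 / $19,900.00
PI = 1.4259

1.4259


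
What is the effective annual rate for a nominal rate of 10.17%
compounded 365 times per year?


Formula: EAR = (1 + r/m)^m - 1
Period rate: r/m = 0.1017 / 365 = 0.000279
Compounding: (1 + 0.000279)^365 = 1.107036
EAR = 1.107036 - 1 = 0.107036

0.107036


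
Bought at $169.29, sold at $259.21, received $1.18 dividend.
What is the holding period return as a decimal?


Formula: HPR = (P1 - P0 + D) / P0
Gain: $259.21 - $169.29 + $1.18 = $91.10
HPR = $91.10 / $169.29 = 0.5381

0.5381


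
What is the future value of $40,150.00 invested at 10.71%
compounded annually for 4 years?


Formula: FV = P * (1 + r)^n
Substituting: FV = $40,150.00 * (1 + 0.1071)^4
Growth factor: (1.1071)^4 = 1.502268
FV = $40,150.00 * 1.502268 = $60,316.06

$60,316.06


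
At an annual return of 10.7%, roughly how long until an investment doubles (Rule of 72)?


Formula: Years ≈ 72 / r
Substituting: Years ≈ 72 / 10.7
Years ≈ 6.7

6.7 years


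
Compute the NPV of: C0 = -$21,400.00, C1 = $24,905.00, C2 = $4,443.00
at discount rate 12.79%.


Formula: NPV = C0 + C1/(1+r) + C2/(1+r)^2
Discount C1: $24,905.00 / (1 + 0.1279) = $22,080.86
Discount C2: $4,443.00 / (1 + 0.1279)^2 = $3,492.49
NPV = -$21,400.00 + $22,080.86 + $3,492.49 = $4,173.35

$4,173.35


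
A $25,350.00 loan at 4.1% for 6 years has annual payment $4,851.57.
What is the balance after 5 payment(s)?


Formula: Balance = PV*(1+r)^k - PMT*((1+r)^k - 1)/r
Growth: (1 + 0.041)^5 = 1.222513
Accumulated factor: ((1+r)^k - 1)/r = 5.427157
Balance = $25,350.00 * 1.222513 - $4,851.57 * 5.427157
Balance = $4,660.48

$4,660.48


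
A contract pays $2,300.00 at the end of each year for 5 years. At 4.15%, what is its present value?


Formula: PV = PMT * (1 - (1+r)^(-n)) / r
Discount factor: (1 + 0.0415)^(-5) = 0.816025
Bracket: 1 - 0.816025 = 0.183975
PV = $2,300.00 * 0.183975 / 0.0415 = $10,196.19

$10,196.19


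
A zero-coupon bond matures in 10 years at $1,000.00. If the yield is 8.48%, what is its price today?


Formula: Price = FV / (1 + r)^n
Substituting: Price = $1,000.00 / (1 + 0.0848)^10
Discount factor: (1.0848)^10 = 2.256819
Price = $1,000.00 / 2.256819 = $443.10

$443.10


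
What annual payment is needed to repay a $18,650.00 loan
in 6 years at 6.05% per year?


Formula: PMT = PV * r / (1 - (1+r)^(-n))
Denominator: 1 - (1 + 0.0605)^(-6) = 0.297031
Numerator: $18,650.00 * 0.0605 = 1128.325
PMT = 1128.325 / 0.297031 = $3,798.67

$3,798.67


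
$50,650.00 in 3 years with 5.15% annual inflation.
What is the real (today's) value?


Formula: Real value = nominal / (1 + inflation)^years
Price level: (1 + 0.0515)^3 = 1.162593
Real value = $50,650.00 / 1.162593 = $43,566.39

$43,566.39


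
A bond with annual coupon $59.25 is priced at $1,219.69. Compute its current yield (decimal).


Formula: Current yield = annual coupon / price
Substituting: CY = $59.25 / $1,219.69
CY = 0.048578

0.048578


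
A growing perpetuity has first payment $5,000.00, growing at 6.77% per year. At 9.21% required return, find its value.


Formula: PV = C / (r - g)
Spread: r - g = 0.0921 - 0.0677 = 0.0244
Substituting: PV = $5,000.00 / 0.0244
PV = $204,918.03

$204,918.03


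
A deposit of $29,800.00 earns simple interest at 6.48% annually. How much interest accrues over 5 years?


Formula: I = P * r * t
Substituting: I = $29,800.00 * 0.0648 * 5
Step: I = $29,800.00 * 0.324
I = $9,655.20

$9,655.20


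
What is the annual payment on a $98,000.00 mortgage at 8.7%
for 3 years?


Formula: PMT = PV * r / (1 - (1+r)^(-n))
Denominator: 1 - (1 + 0.087)^(-3) = 0.221405
Numerator: $98,000.00 * 0.087 = 8526.0
PMT = 8526.0 / 0.221405 = $38,508.54

$38,508.54


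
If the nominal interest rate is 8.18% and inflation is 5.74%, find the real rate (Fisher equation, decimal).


Formula: (1 + r_real) = (1 + r_nom) / (1 + inflation)
Substituting: (1 + r_real) = 1.0818 / 1.0574
(1 + r_real) = 1.023075
r_real = 1.023075 - 1 = 0.023075

0.023075


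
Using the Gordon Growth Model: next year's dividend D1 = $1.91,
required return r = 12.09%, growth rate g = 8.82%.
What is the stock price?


Formula: P = D1 / (r - g)
Spread: r - g = 0.1209 - 0.0882 = 0.0327
Substituting: P = $1.91 / 0.0327
P = $58.41

$58.41


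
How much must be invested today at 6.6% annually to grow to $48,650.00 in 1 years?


Formula: PV = FV / (1 + r)^n
Substituting: PV = $48,650.00 / (1 + 0.066)^1
Discount factor: (1.066)^1 = 1.066
PV = $48,650.00 / 1.066 = $45,637.90

$45,637.90


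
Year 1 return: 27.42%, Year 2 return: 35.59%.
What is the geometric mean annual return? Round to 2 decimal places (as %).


Formula: Geometric mean = ((1+r1)*(1+r2))^(1/2) - 1
Product: (1 + 0.2742) * (1 + 0.3559) = 1.2742 * 1.3559 = 1.727688
Square root: 1.727688^0.5 = 1.314415
Geometric mean = 1.314415 - 1 = 0.314415
As percentage: 31.44%

31.44%


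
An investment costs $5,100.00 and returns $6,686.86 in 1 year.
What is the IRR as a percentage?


Formula: IRR = C1/C0 - 1
Substituting: IRR = $6,686.86 / $5,100.00 - 1
Ratio: 1.311149 - 1 = 0.311149
IRR = 31.1149%

31.1149%


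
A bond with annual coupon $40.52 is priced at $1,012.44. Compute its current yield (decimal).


Formula: Current yield = annual coupon / price
Substituting: CY = $40.52 / $1,012.44
CY = 0.040022

0.040022


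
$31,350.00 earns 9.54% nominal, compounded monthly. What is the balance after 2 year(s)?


Formula: FV = P * (1 + r/m)^(m*t)
Period rate: r/m = 0.0954 / 12 = 0.00795
Total periods: m*t = 12 * 2 = 24
Growth factor: (1 + 0.00795)^24 = 1.209305
FV = $31,350.00 * 1.209305 = $37,911.70

$37,911.70


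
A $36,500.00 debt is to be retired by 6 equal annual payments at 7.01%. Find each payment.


Formula: PMT = PV * r / (1 - (1+r)^(-n))
Denominator: 1 - (1 + 0.0701)^(-6) = 0.334031
Numerator: $36,500.00 * 0.0701 = 2558.65
PMT = 2558.65 / 0.334031 = $7,659.91

$7,659.91


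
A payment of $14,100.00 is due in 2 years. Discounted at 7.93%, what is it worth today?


Formula: PV = FV / (1 + r)^n
Substituting: PV = $14,100.00 / (1 + 0.0793)^2
Discount factor: (1.0793)^2 = 1.164888
PV = $14,100.00 / 1.164888 = $12,104.16

$12,104.16


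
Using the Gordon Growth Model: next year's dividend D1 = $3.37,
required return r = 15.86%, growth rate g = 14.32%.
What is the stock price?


Formula: P = D1 / (r - g)
Spread: r - g = 0.1586 - 0.1432 = 0.0154
Substituting: P = $3.37 / 0.0154
P = $218.83

$218.83


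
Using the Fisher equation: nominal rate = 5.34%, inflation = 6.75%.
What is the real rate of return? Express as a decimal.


Formula: (1 + r_real) = (1 + r_nom) / (1 + inflation)
Substituting: (1 + r_real) = 1.0534 / 1.0675
(1 + r_real) = 0.986792
r_real = 0.986792 - 1 = -0.013208

-0.013208


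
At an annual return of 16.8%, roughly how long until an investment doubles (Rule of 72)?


Formula: Years ≈ 72 / r
Substituting: Years ≈ 72 / 16.8
Years ≈ 4.3

4.3 years


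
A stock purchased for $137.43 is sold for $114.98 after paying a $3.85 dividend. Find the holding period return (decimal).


Formula: HPR = (P1 - P0 + D) / P0
Gain: $114.98 - $137.43 + $3.85 = -$18.60
HPR = -$18.60 / $137.43 = -0.1353

-0.1353


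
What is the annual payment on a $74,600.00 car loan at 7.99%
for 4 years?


Formula: PMT = PV * r / (1 - (1+r)^(-n))
Denominator: 1 - (1 + 0.0799)^(-4) = 0.264698
Numerator: $74,600.00 * 0.0799 = 5960.54
PMT = 5960.54 / 0.264698 = $22,518.28

$22,518.28


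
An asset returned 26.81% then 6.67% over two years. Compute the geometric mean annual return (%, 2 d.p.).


Formula: Geometric mean = ((1+r1)*(1+r2))^(1/2) - 1
Product: (1 + 0.2681) * (1 + 0.0667) = 1.2681 * 1.0667 = 1.352682
Square root: 1.352682^0.5 = 1.163049
Geometric mean = 1.163049 - 1 = 0.163049
As percentage: 16.30%

16.30%


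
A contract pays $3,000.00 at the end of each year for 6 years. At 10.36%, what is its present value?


Formula: PV = PMT * (1 - (1+r)^(-n)) / r
Discount factor: (1 + 0.1036)^(-6) = 0.553516
Bracket: 1 - 0.553516 = 0.446484
PV = $3,000.00 * 0.446484 / 0.1036 = $12,929.09

$12,929.09


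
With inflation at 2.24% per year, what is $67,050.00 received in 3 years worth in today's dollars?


Formula: Real value = nominal / (1 + inflation)^years
Price level: (1 + 0.0224)^3 = 1.068717
Real value = $67,050.00 / 1.068717 = $62,738.81

$62,738.81


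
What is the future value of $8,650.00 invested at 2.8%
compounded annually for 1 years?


Formula: FV = P * (1 + r)^n
Substituting: FV = $8,650.00 * (1 + 0.028)^1
Growth factor: (1.028)^1 = 1.028
FV = $8,650.00 * 1.028 = $8,892.20

$8,892.20


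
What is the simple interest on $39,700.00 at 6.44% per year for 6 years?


Formula: I = P * r * t
Substituting: I = $39,700.00 * 0.0644 * 6
Step: I = $39,700.00 * 0.3864
I = $15,340.08

$15,340.08


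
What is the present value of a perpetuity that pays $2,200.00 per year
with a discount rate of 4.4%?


Formula: PV = C / r
Substituting: PV = $2,200.00 / 0.044
PV = $50,000.00

$50,000.00


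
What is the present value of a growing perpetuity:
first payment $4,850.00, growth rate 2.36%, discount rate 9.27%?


Formula: PV = C / (r - g)
Spread: r - g = 0.0927 - 0.0236 = 0.0691
Substituting: PV = $4,850.00 / 0.0691
PV = $70,188.13

$70,188.13


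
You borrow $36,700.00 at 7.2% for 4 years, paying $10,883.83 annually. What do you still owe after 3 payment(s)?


Formula: Balance = PV*(1+r)^k - PMT*((1+r)^k - 1)/r
Growth: (1 + 0.072)^3 = 1.231925
Accumulated factor: ((1+r)^k - 1)/r = 3.221184
Balance = $36,700.00 * 1.231925 - $10,883.83 * 3.221184
Balance = $10,152.84

$10,152.84


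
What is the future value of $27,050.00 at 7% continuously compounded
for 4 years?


Formula: FV = P * e^(r*t)
Exponent: r*t = 0.07 * 4 = 0.28
e^(0.28) = 1.32313
FV = $27,050.00 * 1.32313 = $35,790.66

$35,790.66


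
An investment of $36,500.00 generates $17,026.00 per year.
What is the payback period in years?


Formula: Payback = investment / annual cash flow
Substituting: Payback = $36,500.00 / $17,026.00
Payback = 2.1438 years

2.1438 years


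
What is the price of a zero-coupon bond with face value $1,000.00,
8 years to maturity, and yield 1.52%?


Formula: Price = FV / (1 + r)^n
Substituting: Price = $1,000.00 / (1 + 0.0152)^8
Discount factor: (1.0152)^8 = 1.12827
Price = $1,000.00 / 1.12827 = $886.31

$886.31


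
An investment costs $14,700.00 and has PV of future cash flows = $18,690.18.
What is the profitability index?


Formula: PI = PV(cash flows) / initial investment
Substituting: PI = $18,690.18 / $14,700.00
PI = 1.2714

1.2714


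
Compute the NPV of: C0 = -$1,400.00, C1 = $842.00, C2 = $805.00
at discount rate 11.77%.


Formula: NPV = C0 + C1/(1+r) + C2/(1+r)^2
Discount C1: $842.00 / (1 + 0.1177) = $753.33
Discount C2: $805.00 / (1 + 0.1177)^2 = $644.38
NPV = -$1,400.00 + $753.33 + $644.38 = -$2.28

-$2.28


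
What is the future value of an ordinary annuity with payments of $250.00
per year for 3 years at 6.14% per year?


Formula: FV = PMT * ((1+r)^n - 1) / r
Growth factor: (1 + 0.0614)^3 = 1.195741
Numerator: 1.195741 - 1 = 0.195741
FV = $250.00 * 0.195741 / 0.0614 = $796.99

$796.99


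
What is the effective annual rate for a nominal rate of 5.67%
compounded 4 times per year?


Formula: EAR = (1 + r/m)^m - 1
Period rate: r/m = 0.0567 / 4 = 0.014175
Compounding: (1 + 0.014175)^4 = 1.057917
EAR = 1.057917 - 1 = 0.057917

0.057917


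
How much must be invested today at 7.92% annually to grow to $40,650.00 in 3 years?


Formula: PV = FV / (1 + r)^n
Substituting: PV = $40,650.00 / (1 + 0.0792)^3
Discount factor: (1.0792)^3 = 1.256915
PV = $40,650.00 / 1.256915 = $32,341.10

$32,341.10


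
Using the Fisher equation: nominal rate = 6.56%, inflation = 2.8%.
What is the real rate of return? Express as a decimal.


Formula: (1 + r_real) = (1 + r_nom) / (1 + inflation)
Substituting: (1 + r_real) = 1.0656 / 1.028
(1 + r_real) = 1.036576
r_real = 1.036576 - 1 = 0.036576

0.036576


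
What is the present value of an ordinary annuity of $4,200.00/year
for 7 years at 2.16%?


Formula: PV = PMT * (1 - (1+r)^(-n)) / r
Discount factor: (1 + 0.0216)^(-7) = 0.861061
Bracket: 1 - 0.861061 = 0.138939
PV = $4,200.00 * 0.138939 / 0.0216 = $27,015.96

$27,015.96


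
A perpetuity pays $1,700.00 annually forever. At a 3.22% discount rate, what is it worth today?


Formula: PV = C / r
Substituting: PV = $1,700.00 / 0.0322
PV = $52,795.03

$52,795.03
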